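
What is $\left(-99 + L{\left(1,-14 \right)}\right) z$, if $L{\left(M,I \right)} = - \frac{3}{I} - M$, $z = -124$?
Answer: $\frac{86614}{7} \approx 12373.0$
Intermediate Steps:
$L{\left(M,I \right)} = - M - \frac{3}{I}$
$\left(-99 + L{\left(1,-14 \right)}\right) z = \left(-99 - \left(1 + \frac{3}{-14}\right)\right) \left(-124\right) = \left(-99 - \frac{11}{14}\right) \left(-124\right) = \left(- \frac{1397}{14}\right) \left(-124\right) = \frac{86614}{7}$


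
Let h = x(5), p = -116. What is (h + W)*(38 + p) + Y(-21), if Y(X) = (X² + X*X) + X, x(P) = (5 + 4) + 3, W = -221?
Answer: 17163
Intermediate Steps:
x(P) = 12 (x(P) = 9 + 3 = 12)
h = 12
Y(X) = X + 2*X² (Y(X) = (X² + X²) + X = 2*X² + X = X + 2*X²)
(h + W)*(38 + p) + Y(-21) = (12 - 221)*(38 - 116) - 21*(1 + 2*(-21)) = -209*(-78) - 21*(1 - 42) = 16302 - 21*(-41) = 16302 + 861 = 17163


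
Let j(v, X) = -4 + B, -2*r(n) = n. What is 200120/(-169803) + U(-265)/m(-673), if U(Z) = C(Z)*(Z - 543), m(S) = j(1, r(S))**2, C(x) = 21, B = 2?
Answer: -720504446/169803 ≈ -4243.2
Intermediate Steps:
r(n) = -n/2
j(v, X) = -2 (j(v, X) = -4 + 2 = -2)
m(S) = 4 (m(S) = (-2)**2 = 4)
U(Z) = -11403 + 21*Z (U(Z) = 21*(Z - 543) = 21*(-543 + Z) = -11403 + 21*Z)
200120/(-169803) + U(-265)/m(-673) = 200120/(-169803) + (-11403 + 21*(-265))/4 = 200120*(-1/169803) + (-11403 - 5565)*(1/4) = -200120/169803 - 16968*1/4 = -200120/169803 - 4242 = -720504446/169803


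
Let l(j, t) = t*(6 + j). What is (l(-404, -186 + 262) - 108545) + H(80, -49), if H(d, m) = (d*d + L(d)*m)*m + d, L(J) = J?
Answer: -260233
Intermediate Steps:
H(d, m) = d + m*(d² + d*m) (H(d, m) = (d*d + d*m)*m + d = (d² + d*m)*m + d = m*(d² + d*m) + d = d + m*(d² + d*m))
(l(-404, -186 + 262) - 108545) + H(80, -49) = ((-186 + 262)*(6 - 404) - 108545) + 80*(1 + (-49)² + 80*(-49)) = (76*(-398) - 108545) + 80*(1 + 2401 - 3920) = (-30248 - 108545) + 80*(-1518) = -138793 - 121440 = -260233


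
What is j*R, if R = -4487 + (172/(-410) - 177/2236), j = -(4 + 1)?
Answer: 2056979641/91676 ≈ 22438.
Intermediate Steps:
j = -5 (j = -1*5 = -5)
R = -2056979641/458380 (R = -4487 + (172*(-1/410) - 177*1/2236) = -4487 + (-86/205 - 177/2236) = -4487 - 228581/458380 = -2056979641/458380 ≈ -4487.5)
j*R = -5*(-2056979641/458380) = 2056979641/91676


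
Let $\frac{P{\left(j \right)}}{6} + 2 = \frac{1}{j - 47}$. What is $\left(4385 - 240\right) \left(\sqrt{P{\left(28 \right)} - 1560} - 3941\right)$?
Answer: $-16335445 + \frac{4145 i \sqrt{567606}}{19} \approx -1.6335 \cdot 10^{7} + 1.6436 \cdot 10^{5} i$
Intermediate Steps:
$P{\left(j \right)} = -12 + \frac{6}{-47 + j}$ ($P{\left(j \right)} = -12 + \frac{6}{j - 47} = -12 + \frac{6}{-47 + j}$)
$\left(4385 - 240\right) \left(\sqrt{P{\left(28 \right)} - 1560} - 3941\right) = \left(4385 - 240\right) \left(\sqrt{\frac{6 \left(95 - 56\right)}{-47 + 28} - 1560} - 3941\right) = 4145 \left(\sqrt{\frac{6 \left(95 - 56\right)}{-19} - 1560} - 3941\right) = 4145 \left(\sqrt{6 \left(- \frac{1}{19}\right) 39 - 1560} - 3941\right) = 4145 \left(\sqrt{- \frac{234}{19} - 1560} - 3941\right) = 4145 \left(\sqrt{- \frac{29874}{19}} - 3941\right) = 4145 \left(\frac{i \sqrt{567606}}{19} - 3941\right) = 4145 \left(-3941 + \frac{i \sqrt{567606}}{19}\right) = -16335445 + \frac{4145 i \sqrt{567606}}{19}$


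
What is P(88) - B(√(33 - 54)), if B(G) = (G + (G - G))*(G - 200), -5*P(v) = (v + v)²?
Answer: -30871/5 + 200*I*√21 ≈ -6174.2 + 916.52*I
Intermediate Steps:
P(v) = -4*v²/5 (P(v) = -(v + v)²/5 = -4*v²/5)
B(G) = G*(-200 + G) (B(G) = (G + 0)*(-200 + G) = G*(-200 + G))
P(88) - B(√(33 - 54)) = -⅘*88² - √(33 - 54)*(-200 + √(33 - 54)) = -⅘*7744 - √(-21)*(-200 + √(-21)) = -30976/5 - I*√21*(-200 + I*√21)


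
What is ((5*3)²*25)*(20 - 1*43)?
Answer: -129375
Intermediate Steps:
((5*3)²*25)*(20 - 1*43) = (15²*25)*(20 - 43) = (225*25)*(-23) = 5625*(-23) = -129375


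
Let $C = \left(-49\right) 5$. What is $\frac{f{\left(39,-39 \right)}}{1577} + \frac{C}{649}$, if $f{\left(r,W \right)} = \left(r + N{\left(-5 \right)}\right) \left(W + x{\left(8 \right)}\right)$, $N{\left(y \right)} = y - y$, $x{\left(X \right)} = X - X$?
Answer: $- \frac{1373494}{1023473} \approx -1.342$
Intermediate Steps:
$x{\left(X \right)} = 0$
$N{\left(y \right)} = 0$
$f{\left(r,W \right)} = W r$ ($f{\left(r,W \right)} = \left(r + 0\right) \left(W + 0\right) = r W = W r$)
$C = -245$
$\frac{f{\left(39,-39 \right)}}{1577} + \frac{C}{649} = \frac{\left(-39\right) 39}{1577} - \frac{245}{649} = \left(-1521\right) \frac{1}{1577} - \frac{245}{649} = - \frac{1521}{1577} - \frac{245}{649} = - \frac{1373494}{1023473}$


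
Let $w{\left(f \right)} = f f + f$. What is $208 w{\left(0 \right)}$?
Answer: $0$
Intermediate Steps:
$w{\left(f \right)} = f + f^{2}$ ($w{\left(f \right)} = f^{2} + f = f + f^{2}$)
$208 w{\left(0 \right)} = 208 \cdot 0 \left(1 + 0\right) = 208 \cdot 0 \cdot 1 = 208 \cdot 0 = 0$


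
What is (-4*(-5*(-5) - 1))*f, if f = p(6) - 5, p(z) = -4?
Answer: 864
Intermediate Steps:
f = -9 (f = -4 - 5 = -9)
(-4*(-5*(-5) - 1))*f = -4*(-5*(-5) - 1)*(-9) = -4*(25 - 1)*(-9) = -4*24*(-9) = -96*(-9) = 864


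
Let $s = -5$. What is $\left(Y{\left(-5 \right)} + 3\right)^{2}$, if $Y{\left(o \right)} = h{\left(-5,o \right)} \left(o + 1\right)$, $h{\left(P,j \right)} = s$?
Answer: $529$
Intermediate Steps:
$h{\left(P,j \right)} = -5$
$Y{\left(o \right)} = -5 - 5 o$ ($Y{\left(o \right)} = - 5 \left(o + 1\right) = - 5 \left(1 + o\right) = -5 - 5 o$)
$\left(Y{\left(-5 \right)} + 3\right)^{2} = \left(\left(-5 - -25\right) + 3\right)^{2} = \left(\left(-5 + 25\right) + 3\right)^{2} = \left(20 + 3\right)^{2} = 23^{2} = 529$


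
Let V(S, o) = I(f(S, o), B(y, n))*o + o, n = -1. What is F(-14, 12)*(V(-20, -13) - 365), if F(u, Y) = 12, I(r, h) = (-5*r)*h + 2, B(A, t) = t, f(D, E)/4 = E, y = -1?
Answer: 35712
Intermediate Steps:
f(D, E) = 4*E
I(r, h) = 2 - 5*h*r (I(r, h) = -5*h*r + 2 = 2 - 5*h*r)
V(S, o) = o + o*(2 + 20*o) (V(S, o) = (2 - 5*(-1)*4*o)*o + o = (2 + 20*o)*o + o = o*(2 + 20*o) + o = o + o*(2 + 20*o))
F(-14, 12)*(V(-20, -13) - 365) = 12*(-13*(3 + 20*(-13)) - 365) = 12*(-13*(3 - 260) - 365) = 12*(-13*(-257) - 365) = 12*(3341 - 365) = 12*2976 = 35712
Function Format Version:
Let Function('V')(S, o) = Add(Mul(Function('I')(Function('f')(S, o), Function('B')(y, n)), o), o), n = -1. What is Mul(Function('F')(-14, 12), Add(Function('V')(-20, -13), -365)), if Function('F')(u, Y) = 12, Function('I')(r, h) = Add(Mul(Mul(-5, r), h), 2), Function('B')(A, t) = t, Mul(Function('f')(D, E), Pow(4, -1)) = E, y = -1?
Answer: 35712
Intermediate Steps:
Function('f')(D, E) = Mul(4, E)
Function('I')(r, h) = Add(2, Mul(-5, h, r)) (Function('I')(r, h) = Add(Mul(-5, h, r), 2) = Add(2, Mul(-5, h, r)))
Function('V')(S, o) = Add(o, Mul(o, Add(2, Mul(20, o)))) (Function('V')(S, o) = Add(Mul(Add(2, Mul(-5, -1, Mul(4, o))), o), o) = Add(Mul(Add(2, Mul(20, o)), o), o) = Add(Mul(o, Add(2, Mul(20, o))), o) = Add(o, Mul(o, Add(2, Mul(20, o)))))
Mul(Function('F')(-14, 12), Add(Function('V')(-20, -13), -365)) = Mul(12, Add(Mul(-13, Add(3, Mul(20, -13))), -365)) = Mul(12, Add(Mul(-13, Add(3, -260)), -365)) = Mul(12, Add(Mul(-13, -257), -365)) = Mul(12, Add(3341, -365)) = Mul(12, 2976) = 35712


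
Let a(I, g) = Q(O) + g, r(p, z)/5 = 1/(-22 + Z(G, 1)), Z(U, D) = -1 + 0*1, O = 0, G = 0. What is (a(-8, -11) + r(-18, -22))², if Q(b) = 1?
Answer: 55225/529 ≈ 104.40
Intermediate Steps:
Z(U, D) = -1 (Z(U, D) = -1 + 0 = -1)
r(p, z) = -5/23 (r(p, z) = 5/(-22 - 1) = 5/(-23) = 5*(-1/23) = -5/23)
a(I, g) = 1 + g
(a(-8, -11) + r(-18, -22))² = ((1 - 11) - 5/23)² = (-10 - 5/23)² = (-235/23)² = 55225/529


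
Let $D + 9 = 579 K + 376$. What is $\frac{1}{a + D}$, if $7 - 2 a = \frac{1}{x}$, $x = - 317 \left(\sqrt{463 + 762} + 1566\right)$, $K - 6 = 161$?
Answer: $\frac{507517}{49261376330} \approx 1.0303 \cdot 10^{-5}$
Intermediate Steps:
$K = 167$ ($K = 6 + 161 = 167$)
$x = -507517$ ($x = - 317 \left(\sqrt{1225} + 1566\right) = - 317 \left(35 + 1566\right) = \left(-317\right) 1601 = -507517$)
$a = \frac{1776310}{507517}$ ($a = \frac{7}{2} - \frac{1}{2 \left(-507517\right)} = \frac{7}{2} - - \frac{1}{1015034} = \frac{7}{2} + \frac{1}{1015034} = \frac{1776310}{507517} \approx 3.5$)
$D = 97060$ ($D = -9 + \left(579 \cdot 167 + 376\right) = -9 + \left(96693 + 376\right) = -9 + 97069 = 97060$)
$\frac{1}{a + D} = \frac{1}{\frac{1776310}{507517} + 97060} = \frac{1}{\frac{49261376330}{507517}} = \frac{507517}{49261376330}$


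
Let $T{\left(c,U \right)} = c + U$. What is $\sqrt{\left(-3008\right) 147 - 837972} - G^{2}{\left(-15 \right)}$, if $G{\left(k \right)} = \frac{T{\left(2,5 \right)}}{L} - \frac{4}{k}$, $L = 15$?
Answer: $- \frac{121}{225} + 2 i \sqrt{320037} \approx -0.53778 + 1131.4 i$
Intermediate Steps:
$T{\left(c,U \right)} = U + c$
$G{\left(k \right)} = \frac{7}{15} - \frac{4}{k}$ ($G{\left(k \right)} = \frac{5 + 2}{15} - \frac{4}{k} = 7 \cdot \frac{1}{15} - \frac{4}{k} = \frac{7}{15} - \frac{4}{k}$)
$\sqrt{\left(-3008\right) 147 - 837972} - G^{2}{\left(-15 \right)} = \sqrt{\left(-3008\right) 147 - 837972} - \left(\frac{7}{15} - \frac{4}{-15}\right)^{2} = \sqrt{-442176 - 837972} - \left(\frac{7}{15} - - \frac{4}{15}\right)^{2} = \sqrt{-1280148} - \left(\frac{7}{15} + \frac{4}{15}\right)^{2} = 2 i \sqrt{320037} - \left(\frac{11}{15}\right)^{2} = 2 i \sqrt{320037} - \frac{121}{225} = - \frac{121}{225} + 2 i \sqrt{320037}$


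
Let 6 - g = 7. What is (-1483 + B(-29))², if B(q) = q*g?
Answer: 2114116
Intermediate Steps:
g = -1 (g = 6 - 1*7 = 6 - 7 = -1)
B(q) = -q (B(q) = q*(-1) = -q)
(-1483 + B(-29))² = (-1483 - 1*(-29))² = (-1483 + 29)² = (-1454)² = 2114116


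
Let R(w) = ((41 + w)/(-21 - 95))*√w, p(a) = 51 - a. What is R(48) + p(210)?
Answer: -159 - 89*√3/29 ≈ -164.32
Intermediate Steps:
R(w) = √w*(-41/116 - w/116) (R(w) = ((41 + w)/(-116))*√w = ((41 + w)*(-1/116))*√w = (-41/116 - w/116)*√w = √w*(-41/116 - w/116))
R(48) + p(210) = √48*(-41 - 1*48)/116 + (51 - 1*210) = (4*√3)*(-41 - 48)/116 + (51 - 210) = (1/116)*(4*√3)*(-89) - 159 = -89*√3/29 - 159 = -159 - 89*√3/29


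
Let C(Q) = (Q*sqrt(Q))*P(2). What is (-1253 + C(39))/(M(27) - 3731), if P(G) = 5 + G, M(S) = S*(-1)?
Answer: 1253/3758 - 273*sqrt(39)/3758 ≈ -0.12025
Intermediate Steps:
M(S) = -S
C(Q) = 7*Q**(3/2) (C(Q) = (Q*sqrt(Q))*(5 + 2) = Q**(3/2)*7 = 7*Q**(3/2))
(-1253 + C(39))/(M(27) - 3731) = (-1253 + 7*39**(3/2))/(-1*27 - 3731) = (-1253 + 7*(39*sqrt(39)))/(-27 - 3731) = (-1253 + 273*sqrt(39))/(-3758) = (-1253 + 273*sqrt(39))*(-1/3758) = 1253/3758 - 273*sqrt(39)/3758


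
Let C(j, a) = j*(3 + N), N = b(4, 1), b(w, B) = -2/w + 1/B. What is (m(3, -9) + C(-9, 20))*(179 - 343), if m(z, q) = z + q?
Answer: 6150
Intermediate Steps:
m(z, q) = q + z
b(w, B) = 1/B - 2/w (b(w, B) = -2/w + 1/B = 1/B - 2/w)
N = 1/2 (N = 1/1 - 2/4 = 1 - 2*1/4 = 1 - 1/2 = 1/2 ≈ 0.50000)
C(j, a) = 7*j/2 (C(j, a) = j*(3 + 1/2) = j*(7/2) = 7*j/2)
(m(3, -9) + C(-9, 20))*(179 - 343) = ((-9 + 3) + (7/2)*(-9))*(179 - 343) = (-6 - 63/2)*(-164) = -75/2*(-164) = 6150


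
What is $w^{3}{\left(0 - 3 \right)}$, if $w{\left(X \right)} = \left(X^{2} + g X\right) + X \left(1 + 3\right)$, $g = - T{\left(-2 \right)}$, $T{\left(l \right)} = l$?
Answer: $-729$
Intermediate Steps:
$g = 2$ ($g = \left(-1\right) \left(-2\right) = 2$)
$w{\left(X \right)} = X^{2} + 6 X$ ($w{\left(X \right)} = \left(X^{2} + 2 X\right) + X \left(1 + 3\right) = \left(X^{2} + 2 X\right) + X 4 = \left(X^{2} + 2 X\right) + 4 X = X^{2} + 6 X$)
$w^{3}{\left(0 - 3 \right)} = \left(\left(0 - 3\right) \left(6 + \left(0 - 3\right)\right)\right)^{3} = \left(- 3 \left(6 - 3\right)\right)^{3} = \left(\left(-3\right) 3\right)^{3} = \left(-9\right)^{3} = -729$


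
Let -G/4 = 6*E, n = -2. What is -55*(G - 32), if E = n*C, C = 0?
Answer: 1760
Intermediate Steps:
E = 0 (E = -2*0 = 0)
G = 0 (G = -24*0 = -4*0 = 0)
-55*(G - 32) = -55*(0 - 32) = -55*(-32) = 1760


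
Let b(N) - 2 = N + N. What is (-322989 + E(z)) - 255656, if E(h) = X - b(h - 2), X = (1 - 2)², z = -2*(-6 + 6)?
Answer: -578642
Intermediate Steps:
z = 0 (z = -2*0 = 0)
b(N) = 2 + 2*N (b(N) = 2 + (N + N) = 2 + 2*N)
X = 1 (X = (-1)² = 1)
E(h) = 3 - 2*h (E(h) = 1 - (2 + 2*(h - 2)) = 1 - (2 + 2*(-2 + h)) = 1 - (2 + (-4 + 2*h)) = 1 - (-2 + 2*h) = 1 + (2 - 2*h) = 3 - 2*h)
(-322989 + E(z)) - 255656 = (-322989 + (3 - 2*0)) - 255656 = (-322989 + (3 + 0)) - 255656 = (-322989 + 3) - 255656 = -322986 - 255656 = -578642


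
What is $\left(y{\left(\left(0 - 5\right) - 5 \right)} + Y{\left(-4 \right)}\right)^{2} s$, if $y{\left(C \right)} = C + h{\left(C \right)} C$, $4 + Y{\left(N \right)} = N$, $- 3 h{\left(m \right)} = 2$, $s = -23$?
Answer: $- \frac{26588}{9} \approx -2954.2$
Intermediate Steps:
$h{\left(m \right)} = - \frac{2}{3}$ ($h{\left(m \right)} = \left(- \frac{1}{3}\right) 2 = - \frac{2}{3}$)
$Y{\left(N \right)} = -4 + N$
$y{\left(C \right)} = \frac{C}{3}$ ($y{\left(C \right)} = C - \frac{2 C}{3} = \frac{C}{3}$)
$\left(y{\left(\left(0 - 5\right) - 5 \right)} + Y{\left(-4 \right)}\right)^{2} s = \left(\frac{\left(0 - 5\right) - 5}{3} - 8\right)^{2} \left(-23\right) = \left(\frac{-5 - 5}{3} - 8\right)^{2} \left(-23\right) = \left(\frac{1}{3} \left(-10\right) - 8\right)^{2} \left(-23\right) = \left(- \frac{10}{3} - 8\right)^{2} \left(-23\right) = \left(- \frac{34}{3}\right)^{2} \left(-23\right) = \frac{1156}{9} \left(-23\right) = - \frac{26588}{9}$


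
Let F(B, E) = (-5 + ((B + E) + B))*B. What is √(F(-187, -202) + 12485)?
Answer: 2*√30283 ≈ 348.04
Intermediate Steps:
F(B, E) = B*(-5 + E + 2*B) (F(B, E) = (-5 + (E + 2*B))*B = (-5 + E + 2*B)*B = B*(-5 + E + 2*B))
√(F(-187, -202) + 12485) = √(-187*(-5 - 202 + 2*(-187)) + 12485) = √(-187*(-5 - 202 - 374) + 12485) = √(-187*(-581) + 12485) = √(108647 + 12485) = √121132 = 2*√30283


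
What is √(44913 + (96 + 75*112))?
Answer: √53409 ≈ 231.10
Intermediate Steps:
√(44913 + (96 + 75*112)) = √(44913 + (96 + 8400)) = √(44913 + 8496) = √53409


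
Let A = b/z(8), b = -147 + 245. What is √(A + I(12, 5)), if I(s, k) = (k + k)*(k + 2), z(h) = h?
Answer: √329/2 ≈ 9.0692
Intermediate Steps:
b = 98
I(s, k) = 2*k*(2 + k) (I(s, k) = (2*k)*(2 + k) = 2*k*(2 + k))
A = 49/4 (A = 98/8 = 98*(⅛) = 49/4 ≈ 12.250)
√(A + I(12, 5)) = √(49/4 + 2*5*(2 + 5)) = √(49/4 + 2*5*7) = √(49/4 + 70) = √(329/4) = √329/2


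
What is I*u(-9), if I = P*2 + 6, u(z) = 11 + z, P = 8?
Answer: 44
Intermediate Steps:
I = 22 (I = 8*2 + 6 = 16 + 6 = 22)
I*u(-9) = 22*(11 - 9) = 22*2 = 44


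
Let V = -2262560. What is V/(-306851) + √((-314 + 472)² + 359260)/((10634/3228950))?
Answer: 2262560/306851 + 6457900*√24014/5317 ≈ 1.8822e+5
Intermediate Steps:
V/(-306851) + √((-314 + 472)² + 359260)/((10634/3228950)) = -2262560/(-306851) + √((-314 + 472)² + 359260)/((10634/3228950)) = -2262560*(-1/306851) + √(158² + 359260)/((10634*(1/3228950))) = 2262560/306851 + √(24964 + 359260)/(5317/1614475) = 2262560/306851 + √384224*(1614475/5317) = 2262560/306851 + (4*√24014)*(1614475/5317) = 2262560/306851 + 6457900*√24014/5317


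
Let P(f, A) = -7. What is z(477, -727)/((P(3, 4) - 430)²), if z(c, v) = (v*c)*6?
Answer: -2080674/190969 ≈ -10.895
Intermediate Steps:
z(c, v) = 6*c*v (z(c, v) = (c*v)*6 = 6*c*v)
z(477, -727)/((P(3, 4) - 430)²) = (6*477*(-727))/((-7 - 430)²) = -2080674/((-437)²) = -2080674/190969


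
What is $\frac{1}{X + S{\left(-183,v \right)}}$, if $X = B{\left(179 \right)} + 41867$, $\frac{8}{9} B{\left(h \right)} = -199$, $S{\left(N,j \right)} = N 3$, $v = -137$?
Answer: $\frac{8}{328753} \approx 2.4334 \cdot 10^{-5}$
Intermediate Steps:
$S{\left(N,j \right)} = 3 N$
$B{\left(h \right)} = - \frac{1791}{8}$ ($B{\left(h \right)} = \frac{9}{8} \left(-199\right) = - \frac{1791}{8}$)
$X = \frac{333145}{8}$ ($X = - \frac{1791}{8} + 41867 = \frac{333145}{8} \approx 41643.0$)
$\frac{1}{X + S{\left(-183,v \right)}} = \frac{1}{\frac{333145}{8} + 3 \left(-183\right)} = \frac{1}{\frac{333145}{8} - 549} = \frac{1}{\frac{328753}{8}} = \frac{8}{328753}$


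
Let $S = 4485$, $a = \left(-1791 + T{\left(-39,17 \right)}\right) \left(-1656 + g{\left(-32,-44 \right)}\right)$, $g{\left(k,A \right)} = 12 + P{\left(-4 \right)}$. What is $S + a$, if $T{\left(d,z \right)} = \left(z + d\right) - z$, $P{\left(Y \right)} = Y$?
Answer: $3020325$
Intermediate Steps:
$g{\left(k,A \right)} = 8$ ($g{\left(k,A \right)} = 12 - 4 = 8$)
$T{\left(d,z \right)} = d$ ($T{\left(d,z \right)} = \left(d + z\right) - z = d$)
$a = 3015840$ ($a = \left(-1791 - 39\right) \left(-1656 + 8\right) = \left(-1830\right) \left(-1648\right) = 3015840$)
$S + a = 4485 + 3015840 = 3020325$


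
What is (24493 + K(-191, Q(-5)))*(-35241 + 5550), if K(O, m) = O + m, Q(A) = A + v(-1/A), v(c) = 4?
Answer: -721520991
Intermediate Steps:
Q(A) = 4 + A (Q(A) = A + 4 = 4 + A)
(24493 + K(-191, Q(-5)))*(-35241 + 5550) = (24493 + (-191 + (4 - 5)))*(-35241 + 5550) = (24493 + (-191 - 1))*(-29691) = (24493 - 192)*(-29691) = 24301*(-29691) = -721520991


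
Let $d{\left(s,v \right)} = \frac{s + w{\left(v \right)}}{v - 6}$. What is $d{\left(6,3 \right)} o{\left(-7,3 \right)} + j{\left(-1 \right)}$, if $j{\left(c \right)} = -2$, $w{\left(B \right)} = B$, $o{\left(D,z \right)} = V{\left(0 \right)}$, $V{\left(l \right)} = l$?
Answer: $-2$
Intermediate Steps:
$o{\left(D,z \right)} = 0$
$d{\left(s,v \right)} = \frac{s + v}{-6 + v}$ ($d{\left(s,v \right)} = \frac{s + v}{v - 6} = \frac{s + v}{-6 + v}$)
$d{\left(6,3 \right)} o{\left(-7,3 \right)} + j{\left(-1 \right)} = \frac{6 + 3}{-6 + 3} \cdot 0 - 2 = \frac{1}{-3} \cdot 9 \cdot 0 - 2 = \left(- \frac{1}{3}\right) 9 \cdot 0 - 2 = \left(-3\right) 0 - 2 = 0 - 2 = -2$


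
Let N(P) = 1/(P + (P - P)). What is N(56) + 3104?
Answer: 173825/56 ≈ 3104.0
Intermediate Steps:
N(P) = 1/P (N(P) = 1/(P + 0) = 1/P)
N(56) + 3104 = 1/56 + 3104 = 173825/56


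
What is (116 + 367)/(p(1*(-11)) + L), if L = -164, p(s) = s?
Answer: -69/25 ≈ -2.7600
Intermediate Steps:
(116 + 367)/(p(1*(-11)) + L) = (116 + 367)/(1*(-11) - 164) = 483/(-11 - 164) = 483/(-175) = 483*(-1/175) = -69/25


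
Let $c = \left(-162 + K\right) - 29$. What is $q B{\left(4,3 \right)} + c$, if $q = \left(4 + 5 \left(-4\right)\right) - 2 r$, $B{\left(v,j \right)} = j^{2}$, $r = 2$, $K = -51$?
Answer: $-422$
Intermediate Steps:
$q = -20$ ($q = \left(4 + 5 \left(-4\right)\right) - 4 = \left(4 - 20\right) - 4 = -16 - 4 = -20$)
$c = -242$ ($c = \left(-162 - 51\right) - 29 = -213 - 29 = -242$)
$q B{\left(4,3 \right)} + c = - 20 \cdot 3^{2} - 242 = \left(-20\right) 9 - 242 = -180 - 242 = -422$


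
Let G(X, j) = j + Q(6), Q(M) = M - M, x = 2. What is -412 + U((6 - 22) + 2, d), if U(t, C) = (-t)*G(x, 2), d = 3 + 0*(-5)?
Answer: -384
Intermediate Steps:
Q(M) = 0
G(X, j) = j (G(X, j) = j + 0 = j)
d = 3 (d = 3 + 0 = 3)
U(t, C) = -2*t (U(t, C) = -t*2 = -2*t)
-412 + U((6 - 22) + 2, d) = -412 - 2*((6 - 22) + 2) = -412 - 2*(-16 + 2) = -412 - 2*(-14) = -412 + 28 = -384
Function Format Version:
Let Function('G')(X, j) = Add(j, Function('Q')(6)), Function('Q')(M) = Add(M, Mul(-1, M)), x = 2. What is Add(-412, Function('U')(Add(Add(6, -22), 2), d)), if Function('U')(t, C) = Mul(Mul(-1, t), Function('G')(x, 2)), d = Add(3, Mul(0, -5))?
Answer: -384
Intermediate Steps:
Function('Q')(M) = 0
Function('G')(X, j) = j (Function('G')(X, j) = Add(j, 0) = j)
d = 3 (d = Add(3, 0) = 3)
Function('U')(t, C) = Mul(-2, t) (Function('U')(t, C) = Mul(Mul(-1, t), 2) = Mul(-2, t))
Add(-412, Function('U')(Add(Add(6, -22), 2), d)) = Add(-412, Mul(-2, Add(Add(6, -22), 2))) = Add(-412, Mul(-2, Add(-16, 2))) = Add(-412, Mul(-2, -14)) = Add(-412, 28) = -384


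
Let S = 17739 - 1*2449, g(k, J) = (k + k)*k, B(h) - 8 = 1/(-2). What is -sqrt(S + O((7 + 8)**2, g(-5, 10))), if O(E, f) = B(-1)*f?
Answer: -sqrt(15665) ≈ -125.16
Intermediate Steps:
B(h) = 15/2 (B(h) = 8 + 1/(-2) = 8 + 1*(-1/2) = 8 - 1/2 = 15/2)
g(k, J) = 2*k**2 (g(k, J) = (2*k)*k = 2*k**2)
S = 15290 (S = 17739 - 2449 = 15290)
O(E, f) = 15*f/2
-sqrt(S + O((7 + 8)**2, g(-5, 10))) = -sqrt(15290 + 15*(2*(-5)**2)/2) = -sqrt(15290 + 15*(2*25)/2) = -sqrt(15290 + (15/2)*50) = -sqrt(15290 + 375) = -sqrt(15665)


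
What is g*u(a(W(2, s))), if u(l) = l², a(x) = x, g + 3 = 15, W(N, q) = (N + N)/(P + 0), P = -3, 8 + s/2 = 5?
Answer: 64/3 ≈ 21.333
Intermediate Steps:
s = -6 (s = -16 + 2*5 = -16 + 10 = -6)
W(N, q) = -2*N/3 (W(N, q) = (N + N)/(-3 + 0) = (2*N)/(-3) = (2*N)*(-⅓) = -2*N/3)
g = 12 (g = -3 + 15 = 12)
g*u(a(W(2, s))) = 12*(-⅔*2)² = 12*(-4/3)² = 12*(16/9) = 64/3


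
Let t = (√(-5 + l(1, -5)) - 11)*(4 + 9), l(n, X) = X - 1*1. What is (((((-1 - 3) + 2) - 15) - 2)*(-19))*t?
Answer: -51623 + 4693*I*√11 ≈ -51623.0 + 15565.0*I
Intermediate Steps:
l(n, X) = -1 + X (l(n, X) = X - 1 = -1 + X)
t = -143 + 13*I*√11 (t = (√(-5 + (-1 - 5)) - 11)*(4 + 9) = (√(-5 - 6) - 11)*13 = (√(-11) - 11)*13 = (I*√11 - 11)*13 = (-11 + I*√11)*13 = -143 + 13*I*√11 ≈ -143.0 + 43.116*I)
(((((-1 - 3) + 2) - 15) - 2)*(-19))*t = (((((-1 - 3) + 2) - 15) - 2)*(-19))*(-143 + 13*I*√11) = ((((-4 + 2) - 15) - 2)*(-19))*(-143 + 13*I*√11) = (((-2 - 15) - 2)*(-19))*(-143 + 13*I*√11) = ((-17 - 2)*(-19))*(-143 + 13*I*√11) = (-19*(-19))*(-143 + 13*I*√11) = 361*(-143 + 13*I*√11) = -51623 + 4693*I*√11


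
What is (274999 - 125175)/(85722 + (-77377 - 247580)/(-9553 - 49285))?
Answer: 8815344512/5044035993 ≈ 1.7477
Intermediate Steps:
(274999 - 125175)/(85722 + (-77377 - 247580)/(-9553 - 49285)) = 149824/(85722 - 324957/(-58838)) = 149824/(85722 - 324957*(-1/58838)) = 149824/(85722 + 324957/58838) = 149824/(5044035993/58838) = 149824*(58838/5044035993) = 8815344512/5044035993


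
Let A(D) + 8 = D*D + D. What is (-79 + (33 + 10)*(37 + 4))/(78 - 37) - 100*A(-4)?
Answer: -14716/41 ≈ -358.93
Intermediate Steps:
A(D) = -8 + D + D² (A(D) = -8 + (D*D + D) = -8 + (D² + D) = -8 + (D + D²) = -8 + D + D²)
(-79 + (33 + 10)*(37 + 4))/(78 - 37) - 100*A(-4) = (-79 + (33 + 10)*(37 + 4))/(78 - 37) - 100*(-8 - 4 + (-4)²) = (-79 + 43*41)/41 - 100*(-8 - 4 + 16) = (-79 + 1763)*(1/41) - 100*4 = 1684*(1/41) - 400 = 1684/41 - 400 = -14716/41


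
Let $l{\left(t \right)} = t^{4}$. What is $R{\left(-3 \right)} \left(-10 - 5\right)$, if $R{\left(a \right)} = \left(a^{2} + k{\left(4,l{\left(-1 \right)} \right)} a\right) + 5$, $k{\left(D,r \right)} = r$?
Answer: $-165$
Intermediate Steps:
$R{\left(a \right)} = 5 + a + a^{2}$ ($R{\left(a \right)} = \left(a^{2} + \left(-1\right)^{4} a\right) + 5 = \left(a^{2} + 1 a\right) + 5 = \left(a^{2} + a\right) + 5 = \left(a + a^{2}\right) + 5 = 5 + a + a^{2}$)
$R{\left(-3 \right)} \left(-10 - 5\right) = \left(5 - 3 + \left(-3\right)^{2}\right) \left(-10 - 5\right) = \left(5 - 3 + 9\right) \left(-15\right) = 11 \left(-15\right) = -165$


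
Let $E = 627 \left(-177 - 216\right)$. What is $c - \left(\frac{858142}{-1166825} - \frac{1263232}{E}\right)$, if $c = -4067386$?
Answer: $- \frac{9664876408858628}{2376186075} \approx -4.0674 \cdot 10^{6}$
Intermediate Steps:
$E = -246411$ ($E = 627 \left(-393\right) = -246411$)
$c - \left(\frac{858142}{-1166825} - \frac{1263232}{E}\right) = -4067386 - \left(\frac{858142}{-1166825} - \frac{1263232}{-246411}\right) = -4067386 - \left(858142 \left(- \frac{1}{1166825}\right) - - \frac{1263232}{246411}\right) = -4067386 - \left(- \frac{858142}{1166825} + \frac{1263232}{246411}\right) = -4067386 - \frac{10434008678}{2376186075} = - \frac{9664876408858628}{2376186075}$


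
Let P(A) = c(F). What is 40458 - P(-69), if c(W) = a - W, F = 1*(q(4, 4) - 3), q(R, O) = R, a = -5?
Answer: 40464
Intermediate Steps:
F = 1 (F = 1*(4 - 3) = 1*1 = 1)
c(W) = -5 - W
P(A) = -6 (P(A) = -5 - 1*1 = -5 - 1 = -6)
40458 - P(-69) = 40458 - 1*(-6) = 40458 + 6 = 40464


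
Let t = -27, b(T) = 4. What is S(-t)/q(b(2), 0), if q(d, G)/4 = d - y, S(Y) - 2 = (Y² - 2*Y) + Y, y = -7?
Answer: 16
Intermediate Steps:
S(Y) = 2 + Y² - Y (S(Y) = 2 + ((Y² - 2*Y) + Y) = 2 + (Y² - Y) = 2 + Y² - Y)
q(d, G) = 28 + 4*d (q(d, G) = 4*(d - 1*(-7)) = 4*(d + 7) = 4*(7 + d) = 28 + 4*d)
S(-t)/q(b(2), 0) = (2 + (-1*(-27))² - (-1)*(-27))/(28 + 4*4) = (2 + 27² - 1*27)/(28 + 16) = (2 + 729 - 27)/44 = 704*(1/44) = 16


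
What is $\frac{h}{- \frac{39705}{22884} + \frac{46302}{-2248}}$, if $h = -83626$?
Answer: $\frac{22406206871}{5983499} \approx 3744.7$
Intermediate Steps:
$\frac{h}{- \frac{39705}{22884} + \frac{46302}{-2248}} = - \frac{83626}{- \frac{39705}{22884} + \frac{46302}{-2248}} = - \frac{83626}{\left(-39705\right) \frac{1}{22884} + 46302 \left(- \frac{1}{2248}\right)} = - \frac{83626}{- \frac{13235}{7628} - \frac{23151}{1124}} = - \frac{83626}{- \frac{11966998}{535867}} = \left(-83626\right) \left(- \frac{535867}{11966998}\right) = \frac{22406206871}{5983499}$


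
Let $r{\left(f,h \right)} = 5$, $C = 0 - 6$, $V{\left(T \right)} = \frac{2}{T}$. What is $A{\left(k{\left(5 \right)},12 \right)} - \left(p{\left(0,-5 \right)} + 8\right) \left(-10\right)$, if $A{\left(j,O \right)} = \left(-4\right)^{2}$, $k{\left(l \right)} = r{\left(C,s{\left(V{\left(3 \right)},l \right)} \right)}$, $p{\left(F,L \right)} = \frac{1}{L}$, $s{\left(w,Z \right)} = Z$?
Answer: $94$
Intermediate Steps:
$C = -6$ ($C = 0 - 6 = -6$)
$k{\left(l \right)} = 5$
$A{\left(j,O \right)} = 16$
$A{\left(k{\left(5 \right)},12 \right)} - \left(p{\left(0,-5 \right)} + 8\right) \left(-10\right) = 16 - \left(\frac{1}{-5} + 8\right) \left(-10\right) = 16 - \left(- \frac{1}{5} + 8\right) \left(-10\right) = 16 - \frac{39}{5} \left(-10\right) = 16 - -78 = 16 + 78 = 94$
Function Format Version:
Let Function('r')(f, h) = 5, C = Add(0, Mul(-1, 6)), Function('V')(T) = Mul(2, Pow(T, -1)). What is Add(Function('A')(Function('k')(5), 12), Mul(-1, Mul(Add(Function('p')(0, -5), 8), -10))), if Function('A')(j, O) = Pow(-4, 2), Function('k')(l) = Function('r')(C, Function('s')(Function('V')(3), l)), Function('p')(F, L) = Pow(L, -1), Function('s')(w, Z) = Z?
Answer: 94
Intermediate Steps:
C = -6 (C = Add(0, -6) = -6)
Function('k')(l) = 5
Function('A')(j, O) = 16
Add(Function('A')(Function('k')(5), 12), Mul(-1, Mul(Add(Function('p')(0, -5), 8), -10))) = Add(16, Mul(-1, Mul(Add(Pow(-5, -1), 8), -10))) = Add(16, Mul(-1, Mul(Add(Rational(-1, 5), 8), -10))) = Add(16, Mul(-1, Mul(Rational(39, 5), -10))) = Add(16, Mul(-1, -78)) = Add(16, 78) = 94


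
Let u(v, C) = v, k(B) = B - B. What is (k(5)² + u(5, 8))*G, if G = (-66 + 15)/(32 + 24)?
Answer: -255/56 ≈ -4.5536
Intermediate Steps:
k(B) = 0
G = -51/56 ≈ -0.91071
(k(5)² + u(5, 8))*G = (0² + 5)*(-51/56) = (0 + 5)*(-51/56) = 5*(-51/56) = -255/56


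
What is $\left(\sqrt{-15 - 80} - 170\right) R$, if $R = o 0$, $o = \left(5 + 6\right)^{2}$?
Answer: $0$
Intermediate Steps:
$o = 121$ ($o = 11^{2} = 121$)
$R = 0$ ($R = 121 \cdot 0 = 0$)
$\left(\sqrt{-15 - 80} - 170\right) R = \left(\sqrt{-15 - 80} - 170\right) 0 = \left(\sqrt{-95} - 170\right) 0 = \left(i \sqrt{95} - 170\right) 0 = \left(-170 + i \sqrt{95}\right) 0 = 0$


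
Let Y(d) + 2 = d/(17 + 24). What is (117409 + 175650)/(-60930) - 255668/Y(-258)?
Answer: 31929613039/1035810 ≈ 30826.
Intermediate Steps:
Y(d) = -2 + d/41 (Y(d) = -2 + d/(17 + 24) = -2 + d/41)
(117409 + 175650)/(-60930) - 255668/Y(-258) = (117409 + 175650)/(-60930) - 255668/(-2 + (1/41)*(-258)) = 293059*(-1/60930) - 255668/(-2 - 258/41) = -293059/60930 - 255668/(-340/41) = -293059/60930 - 255668*(-41/340) = -293059/60930 + 2620597/85 = 31929613039/1035810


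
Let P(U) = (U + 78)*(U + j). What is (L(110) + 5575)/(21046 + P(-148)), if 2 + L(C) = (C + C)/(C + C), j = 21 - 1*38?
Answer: 2787/16298 ≈ 0.17100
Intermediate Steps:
j = -17 (j = 21 - 38 = -17)
L(C) = -1 (L(C) = -2 + (C + C)/(C + C) = -2 + (2*C)/((2*C)) = -2 + (2*C)*(1/(2*C)) = -2 + 1 = -1)
P(U) = (-17 + U)*(78 + U) (P(U) = (U + 78)*(U - 17) = (78 + U)*(-17 + U) = (-17 + U)*(78 + U))
(L(110) + 5575)/(21046 + P(-148)) = (-1 + 5575)/(21046 + (-1326 + (-148)² + 61*(-148))) = 5574/(21046 + (-1326 + 21904 - 9028)) = 5574/(21046 + 11550) = 5574/32596 = 5574*(1/32596) = 2787/16298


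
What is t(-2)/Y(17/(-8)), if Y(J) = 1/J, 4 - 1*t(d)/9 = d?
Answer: -459/4 ≈ -114.75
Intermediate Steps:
t(d) = 36 - 9*d
t(-2)/Y(17/(-8)) = (36 - 9*(-2))/(1/(17/(-8))) = (36 + 18)/(1/(17*(-⅛))) = 54/(1/(-17/8)) = 54/(-8/17) = 54*(-17/8) = -459/4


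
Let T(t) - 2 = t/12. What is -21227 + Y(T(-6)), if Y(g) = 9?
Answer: -21218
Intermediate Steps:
T(t) = 2 + t/12
-21227 + Y(T(-6)) = -21227 + 9 = -21218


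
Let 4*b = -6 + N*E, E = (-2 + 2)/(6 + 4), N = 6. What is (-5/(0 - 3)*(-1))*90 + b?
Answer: -303/2 ≈ -151.50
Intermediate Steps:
E = 0 (E = 0/10 = 0*(⅒) = 0)
b = -3/2 (b = (-6 + 6*0)/4 = (-6 + 0)/4 = (¼)*(-6) = -3/2 ≈ -1.5000)
(-5/(0 - 3)*(-1))*90 + b = (-5/(0 - 3)*(-1))*90 - 3/2 = (-5/(-3)*(-1))*90 - 3/2 = (-5*(-⅓)*(-1))*90 - 3/2 = ((5/3)*(-1))*90 - 3/2 = -5/3*90 - 3/2 = -150 - 3/2 = -303/2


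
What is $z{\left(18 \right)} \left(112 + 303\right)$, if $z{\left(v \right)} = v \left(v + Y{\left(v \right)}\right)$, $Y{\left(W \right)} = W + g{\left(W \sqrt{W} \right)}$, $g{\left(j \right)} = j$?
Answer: $268920 + 403380 \sqrt{2} \approx 8.3939 \cdot 10^{5}$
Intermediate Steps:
$Y{\left(W \right)} = W + W^{\frac{3}{2}}$ ($Y{\left(W \right)} = W + W \sqrt{W} = W + W^{\frac{3}{2}}$)
$z{\left(v \right)} = v \left(v^{\frac{3}{2}} + 2 v\right)$ ($z{\left(v \right)} = v \left(v + \left(v + v^{\frac{3}{2}}\right)\right) = v \left(v^{\frac{3}{2}} + 2 v\right)$)
$z{\left(18 \right)} \left(112 + 303\right) = 18 \left(18^{\frac{3}{2}} + 2 \cdot 18\right) \left(112 + 303\right) = 18 \left(54 \sqrt{2} + 36\right) 415 = 18 \left(36 + 54 \sqrt{2}\right) 415 = \left(648 + 972 \sqrt{2}\right) 415 = 268920 + 403380 \sqrt{2}$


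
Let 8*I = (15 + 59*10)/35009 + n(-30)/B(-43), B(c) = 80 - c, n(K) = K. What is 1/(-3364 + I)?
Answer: -11482952/38628975813 ≈ -0.00029726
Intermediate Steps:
I = -325285/11482952 (I = ((15 + 59*10)/35009 - 30/(80 - 1*(-43)))/8 = ((15 + 590)*(1/35009) - 30/(80 + 43))/8 = (605*(1/35009) - 30/123)/8 = (605/35009 - 30*1/123)/8 = (605/35009 - 10/41)/8 = (1/8)*(-325285/1435369) = -325285/11482952 ≈ -0.028328)
1/(-3364 + I) = 1/(-3364 - 325285/11482952) = 1/(-38628975813/11482952) = -11482952/38628975813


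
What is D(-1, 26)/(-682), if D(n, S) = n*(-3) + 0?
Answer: -3/682 ≈ -0.0043988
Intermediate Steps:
D(n, S) = -3*n (D(n, S) = -3*n + 0 = -3*n)
D(-1, 26)/(-682) = -3*(-1)/(-682) = 3*(-1/682) = -3/682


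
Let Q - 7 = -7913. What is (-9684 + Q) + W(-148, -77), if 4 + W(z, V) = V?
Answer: -17671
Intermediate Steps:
Q = -7906 (Q = 7 - 7913 = -7906)
W(z, V) = -4 + V
(-9684 + Q) + W(-148, -77) = (-9684 - 7906) + (-4 - 77) = -17590 - 81 = -17671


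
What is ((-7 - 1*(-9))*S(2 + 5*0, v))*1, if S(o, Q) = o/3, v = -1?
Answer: 4/3 ≈ 1.3333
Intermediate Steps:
S(o, Q) = o/3 (S(o, Q) = o*(⅓) = o/3)
((-7 - 1*(-9))*S(2 + 5*0, v))*1 = ((-7 - 1*(-9))*((2 + 5*0)/3))*1 = ((-7 + 9)*((2 + 0)/3))*1 = (2*((⅓)*2))*1 = (2*(⅔))*1 = (4/3)*1 = 4/3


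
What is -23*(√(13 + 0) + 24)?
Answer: -552 - 23*√13 ≈ -634.93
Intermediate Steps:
-23*(√(13 + 0) + 24) = -23*(√13 + 24) = -23*(24 + √13) = -552 - 23*√13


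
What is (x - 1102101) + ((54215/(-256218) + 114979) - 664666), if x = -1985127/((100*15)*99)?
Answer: -3491575700951177/2113798500 ≈ -1.6518e+6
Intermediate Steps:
x = -661709/49500 (x = -1985127/(1500*99) = -1985127/148500 = -1985127*1/148500 = -661709/49500 ≈ -13.368)
(x - 1102101) + ((54215/(-256218) + 114979) - 664666) = (-661709/49500 - 1102101) + ((54215/(-256218) + 114979) - 664666) = -54554661209/49500 + ((54215*(-1/256218) + 114979) - 664666) = -54554661209/49500 + ((-54215/256218 + 114979) - 664666) = -54554661209/49500 + (29459635207/256218 - 664666) = -54554661209/49500 - 140839757981/256218 = -3491575700951177/2113798500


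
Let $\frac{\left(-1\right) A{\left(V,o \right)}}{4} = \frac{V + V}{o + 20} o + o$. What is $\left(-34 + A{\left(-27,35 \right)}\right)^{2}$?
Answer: $\frac{161604}{121} \approx 1335.6$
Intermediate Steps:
$A{\left(V,o \right)} = - 4 o - \frac{8 V o}{20 + o}$ ($A{\left(V,o \right)} = - 4 \left(\frac{V + V}{o + 20} o + o\right) = - 4 \left(\frac{2 V}{20 + o} o + o\right) = - 4 \left(\frac{2 V o}{20 + o} + o\right) = - 4 \left(o + \frac{2 V o}{20 + o}\right) = - 4 o - \frac{8 V o}{20 + o}$)
$\left(-34 + A{\left(-27,35 \right)}\right)^{2} = \left(-34 - \frac{140 \left(20 + 35 + 2 \left(-27\right)\right)}{20 + 35}\right)^{2} = \left(-34 - \frac{140 \left(20 + 35 - 54\right)}{55}\right)^{2} = \left(-34 - 140 \cdot \frac{1}{55} \cdot 1\right)^{2} = \left(-34 - \frac{28}{11}\right)^{2} = \left(- \frac{402}{11}\right)^{2} = \frac{161604}{121}$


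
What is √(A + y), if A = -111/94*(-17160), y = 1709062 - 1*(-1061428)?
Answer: √6164774270/47 ≈ 1670.6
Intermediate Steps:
y = 2770490 (y = 1709062 + 1061428 = 2770490)
A = 952380/47 (A = -111*1/94*(-17160) = -111/94*(-17160) = 952380/47 ≈ 20263.)
√(A + y) = √(952380/47 + 2770490) = √(131165410/47) = √6164774270/47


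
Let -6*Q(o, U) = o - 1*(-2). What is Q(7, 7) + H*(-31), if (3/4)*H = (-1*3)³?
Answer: 2229/2 ≈ 1114.5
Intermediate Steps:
Q(o, U) = -⅓ - o/6 (Q(o, U) = -(o - 1*(-2))/6 = -(o + 2)/6 = -(2 + o)/6 = -⅓ - o/6)
H = -36 (H = 4*(-1*3)³/3 = (4/3)*(-3)³ = (4/3)*(-27) = -36)
Q(7, 7) + H*(-31) = (-⅓ - ⅙*7) - 36*(-31) = (-⅓ - 7/6) + 1116 = -3/2 + 1116 = 2229/2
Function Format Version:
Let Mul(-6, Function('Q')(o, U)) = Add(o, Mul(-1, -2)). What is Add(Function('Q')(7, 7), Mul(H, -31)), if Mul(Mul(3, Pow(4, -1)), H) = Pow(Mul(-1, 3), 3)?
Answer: Rational(2229, 2) ≈ 1114.5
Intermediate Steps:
Function('Q')(o, U) = Add(Rational(-1, 3), Mul(Rational(-1, 6), o)) (Function('Q')(o, U) = Mul(Rational(-1, 6), Add(o, Mul(-1, -2))) = Mul(Rational(-1, 6), Add(o, 2)) = Mul(Rational(-1, 6), Add(2, o)) = Add(Rational(-1, 3), Mul(Rational(-1, 6), o)))
H = -36 (H = Mul(Rational(4, 3), Pow(Mul(-1, 3), 3)) = Mul(Rational(4, 3), Pow(-3, 3)) = Mul(Rational(4, 3), -27) = -36)
Add(Function('Q')(7, 7), Mul(H, -31)) = Add(Add(Rational(-1, 3), Mul(Rational(-1, 6), 7)), Mul(-36, -31)) = Add(Add(Rational(-1, 3), Rational(-7, 6)), 1116) = Add(Rational(-3, 2), 1116) = Rational(2229, 2)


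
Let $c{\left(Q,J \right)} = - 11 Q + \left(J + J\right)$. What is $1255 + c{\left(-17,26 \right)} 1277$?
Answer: $306458$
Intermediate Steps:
$c{\left(Q,J \right)} = - 11 Q + 2 J$
$1255 + c{\left(-17,26 \right)} 1277 = 1255 + \left(\left(-11\right) \left(-17\right) + 2 \cdot 26\right) 1277 = 1255 + \left(187 + 52\right) 1277 = 1255 + 239 \cdot 1277 = 1255 + 305203 = 306458$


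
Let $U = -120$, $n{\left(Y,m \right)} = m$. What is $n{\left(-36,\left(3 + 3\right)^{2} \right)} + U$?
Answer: $-84$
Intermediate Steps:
$n{\left(-36,\left(3 + 3\right)^{2} \right)} + U = \left(3 + 3\right)^{2} - 120 = 6^{2} - 120 = 36 - 120 = -84$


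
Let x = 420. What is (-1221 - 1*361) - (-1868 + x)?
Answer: -134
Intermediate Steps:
(-1221 - 1*361) - (-1868 + x) = (-1221 - 1*361) - (-1868 + 420) = (-1221 - 361) - 1*(-1448) = -1582 + 1448 = -134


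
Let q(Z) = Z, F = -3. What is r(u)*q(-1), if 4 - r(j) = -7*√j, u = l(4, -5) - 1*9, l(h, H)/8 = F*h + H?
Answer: -4 - 7*I*√145 ≈ -4.0 - 84.291*I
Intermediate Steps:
l(h, H) = -24*h + 8*H (l(h, H) = 8*(-3*h + H) = 8*(H - 3*h) = -24*h + 8*H)
u = -145 (u = (-24*4 + 8*(-5)) - 1*9 = (-96 - 40) - 9 = -136 - 9 = -145)
r(j) = 4 + 7*√j (r(j) = 4 - (-7)*√j = 4 + 7*√j)
r(u)*q(-1) = (4 + 7*√(-145))*(-1) = (4 + 7*(I*√145))*(-1) = (4 + 7*I*√145)*(-1) = -4 - 7*I*√145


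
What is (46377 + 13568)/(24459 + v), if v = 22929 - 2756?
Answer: 59945/44632 ≈ 1.3431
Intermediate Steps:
v = 20173
(46377 + 13568)/(24459 + v) = (46377 + 13568)/(24459 + 20173) = 59945/44632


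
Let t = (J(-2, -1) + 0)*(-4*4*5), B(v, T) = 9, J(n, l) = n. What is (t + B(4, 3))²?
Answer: 28561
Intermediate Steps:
t = 160 (t = (-2 + 0)*(-4*4*5) = -(-32)*5 = -2*(-80) = 160)
(t + B(4, 3))² = (160 + 9)² = 169² = 28561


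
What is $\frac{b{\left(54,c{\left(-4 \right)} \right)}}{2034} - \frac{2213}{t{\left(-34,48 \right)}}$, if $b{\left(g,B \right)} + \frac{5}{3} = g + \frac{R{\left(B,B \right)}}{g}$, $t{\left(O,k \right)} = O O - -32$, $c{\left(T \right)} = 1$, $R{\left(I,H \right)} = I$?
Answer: $- \frac{554881}{302049} \approx -1.8371$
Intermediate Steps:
$t{\left(O,k \right)} = 32 + O^{2}$ ($t{\left(O,k \right)} = O^{2} + 32 = 32 + O^{2}$)
$b{\left(g,B \right)} = - \frac{5}{3} + g + \frac{B}{g}$ ($b{\left(g,B \right)} = - \frac{5}{3} + \left(g + \frac{B}{g}\right) = - \frac{5}{3} + g + \frac{B}{g}$)
$\frac{b{\left(54,c{\left(-4 \right)} \right)}}{2034} - \frac{2213}{t{\left(-34,48 \right)}} = \frac{- \frac{5}{3} + 54 + 1 \cdot \frac{1}{54}}{2034} - \frac{2213}{32 + \left(-34\right)^{2}} = \left(- \frac{5}{3} + 54 + 1 \cdot \frac{1}{54}\right) \frac{1}{2034} - \frac{2213}{32 + 1156} = \left(- \frac{5}{3} + 54 + \frac{1}{54}\right) \frac{1}{2034} - \frac{2213}{1188} = \frac{2827}{54} \cdot \frac{1}{2034} - \frac{2213}{1188} = \frac{2827}{109836} - \frac{2213}{1188} = - \frac{554881}{302049}$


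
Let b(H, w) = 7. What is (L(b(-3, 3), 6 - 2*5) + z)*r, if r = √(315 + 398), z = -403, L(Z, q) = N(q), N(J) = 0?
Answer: -403*√713 ≈ -10761.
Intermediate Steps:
L(Z, q) = 0
r = √713 ≈ 26.702
(L(b(-3, 3), 6 - 2*5) + z)*r = (0 - 403)*√713 = -403*√713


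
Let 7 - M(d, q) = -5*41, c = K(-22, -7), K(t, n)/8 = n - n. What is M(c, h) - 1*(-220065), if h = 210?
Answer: 220277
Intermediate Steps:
K(t, n) = 0 (K(t, n) = 8*(n - n) = 8*0 = 0)
c = 0
M(d, q) = 212 (M(d, q) = 7 - (-5)*41 = 7 - 1*(-205) = 7 + 205 = 212)
M(c, h) - 1*(-220065) = 212 - 1*(-220065) = 212 + 220065 = 220277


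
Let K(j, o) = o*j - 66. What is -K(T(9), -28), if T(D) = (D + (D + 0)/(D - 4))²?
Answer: 83298/25 ≈ 3331.9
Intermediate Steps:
T(D) = (D + D/(-4 + D))²
K(j, o) = -66 + j*o (K(j, o) = j*o - 66 = -66 + j*o)
-K(T(9), -28) = -(-66 + (9²*(-3 + 9)²/(-4 + 9)²)*(-28)) = -(-66 + (81*6²/5²)*(-28)) = -(-66 + (81*(1/25)*36)*(-28)) = -(-66 + (2916/25)*(-28)) = -(-66 - 81648/25) = -1*(-83298/25) = 83298/25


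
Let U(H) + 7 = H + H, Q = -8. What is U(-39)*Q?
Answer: 680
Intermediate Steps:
U(H) = -7 + 2*H (U(H) = -7 + (H + H) = -7 + 2*H)
U(-39)*Q = (-7 + 2*(-39))*(-8) = (-7 - 78)*(-8) = -85*(-8) = 680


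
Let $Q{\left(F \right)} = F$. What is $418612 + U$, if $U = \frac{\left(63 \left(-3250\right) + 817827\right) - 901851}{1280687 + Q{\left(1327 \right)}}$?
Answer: $\frac{29814786433}{71223} \approx 4.1861 \cdot 10^{5}$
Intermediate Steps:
$U = - \frac{16043}{71223}$ ($U = \frac{\left(63 \left(-3250\right) + 817827\right) - 901851}{1280687 + 1327} = \frac{\left(-204750 + 817827\right) - 901851}{1282014} = \left(613077 - 901851\right) \frac{1}{1282014} = \left(-288774\right) \frac{1}{1282014} = - \frac{16043}{71223} \approx -0.22525$)
$418612 + U = 418612 - \frac{16043}{71223} = \frac{29814786433}{71223}$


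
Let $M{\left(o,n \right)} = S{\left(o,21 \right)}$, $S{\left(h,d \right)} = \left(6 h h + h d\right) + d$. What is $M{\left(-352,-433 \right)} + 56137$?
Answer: $792190$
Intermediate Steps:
$S{\left(h,d \right)} = d + 6 h^{2} + d h$ ($S{\left(h,d \right)} = \left(6 h^{2} + d h\right) + d = d + 6 h^{2} + d h$)
$M{\left(o,n \right)} = 21 + 6 o^{2} + 21 o$
$M{\left(-352,-433 \right)} + 56137 = \left(21 + 6 \left(-352\right)^{2} + 21 \left(-352\right)\right) + 56137 = \left(21 + 6 \cdot 123904 - 7392\right) + 56137 = \left(21 + 743424 - 7392\right) + 56137 = 736053 + 56137 = 792190$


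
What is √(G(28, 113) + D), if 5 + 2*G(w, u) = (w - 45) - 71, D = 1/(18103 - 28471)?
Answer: I*√964226/144 ≈ 6.8191*I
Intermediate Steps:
D = -1/10368 (D = 1/(-10368) = -1/10368 ≈ -9.6451e-5)
G(w, u) = -121/2 + w/2 (G(w, u) = -5/2 + ((w - 45) - 71)/2 = -5/2 + ((-45 + w) - 71)/2 = -5/2 + (-116 + w)/2 = -5/2 + (-58 + w/2) = -121/2 + w/2)
√(G(28, 113) + D) = √((-121/2 + (½)*28) - 1/10368) = √((-121/2 + 14) - 1/10368) = √(-93/2 - 1/10368) = √(-482113/10368) = I*√964226/144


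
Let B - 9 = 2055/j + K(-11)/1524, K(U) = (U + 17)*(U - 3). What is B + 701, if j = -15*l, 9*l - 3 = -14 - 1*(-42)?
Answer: 2638462/3937 ≈ 670.17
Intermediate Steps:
l = 31/9 (l = ⅓ + (-14 - 1*(-42))/9 = ⅓ + (-14 + 42)/9 = ⅓ + (⅑)*28 = ⅓ + 28/9 = 31/9 ≈ 3.4444)
j = -155/3 (j = -15*31/9 = -155/3 ≈ -51.667)
K(U) = (-3 + U)*(17 + U) (K(U) = (17 + U)*(-3 + U) = (-3 + U)*(17 + U))
B = -121375/3937 (B = 9 + (2055/(-155/3) + (-51 + (-11)² + 14*(-11))/1524) = 9 + (2055*(-3/155) + (-51 + 121 - 154)*(1/1524)) = 9 + (-1233/31 - 84*1/1524) = 9 + (-1233/31 - 7/127) = 9 - 156808/3937 = -121375/3937 ≈ -30.829)
B + 701 = -121375/3937 + 701 = 2638462/3937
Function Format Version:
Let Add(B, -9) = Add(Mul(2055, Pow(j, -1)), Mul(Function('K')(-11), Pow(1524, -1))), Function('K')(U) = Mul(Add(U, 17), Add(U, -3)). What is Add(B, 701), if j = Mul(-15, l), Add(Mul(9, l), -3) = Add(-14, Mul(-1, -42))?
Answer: Rational(2638462, 3937) ≈ 670.17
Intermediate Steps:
l = Rational(31, 9) (l = Add(Rational(1, 3), Mul(Rational(1, 9), Add(-14, Mul(-1, -42)))) = Add(Rational(1, 3), Mul(Rational(1, 9), Add(-14, 42))) = Add(Rational(1, 3), Mul(Rational(1, 9), 28)) = Add(Rational(1, 3), Rational(28, 9)) = Rational(31, 9) ≈ 3.4444)
j = Rational(-155, 3) (j = Mul(-15, Rational(31, 9)) = Rational(-155, 3) ≈ -51.667)
Function('K')(U) = Mul(Add(-3, U), Add(17, U)) (Function('K')(U) = Mul(Add(17, U), Add(-3, U)) = Mul(Add(-3, U), Add(17, U)))
B = Rational(-121375, 3937) (B = Add(9, Add(Mul(2055, Pow(Rational(-155, 3), -1)), Mul(Add(-51, Pow(-11, 2), Mul(14, -11)), Pow(1524, -1)))) = Add(9, Add(Mul(2055, Rational(-3, 155)), Mul(Add(-51, 121, -154), Rational(1, 1524)))) = Add(9, Add(Rational(-1233, 31), Mul(-84, Rational(1, 1524)))) = Add(9, Add(Rational(-1233, 31), Rational(-7, 127))) = Add(9, Rational(-156808, 3937)) = Rational(-121375, 3937) ≈ -30.829)
Add(B, 701) = Add(Rational(-121375, 3937), 701) = Rational(2638462, 3937)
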